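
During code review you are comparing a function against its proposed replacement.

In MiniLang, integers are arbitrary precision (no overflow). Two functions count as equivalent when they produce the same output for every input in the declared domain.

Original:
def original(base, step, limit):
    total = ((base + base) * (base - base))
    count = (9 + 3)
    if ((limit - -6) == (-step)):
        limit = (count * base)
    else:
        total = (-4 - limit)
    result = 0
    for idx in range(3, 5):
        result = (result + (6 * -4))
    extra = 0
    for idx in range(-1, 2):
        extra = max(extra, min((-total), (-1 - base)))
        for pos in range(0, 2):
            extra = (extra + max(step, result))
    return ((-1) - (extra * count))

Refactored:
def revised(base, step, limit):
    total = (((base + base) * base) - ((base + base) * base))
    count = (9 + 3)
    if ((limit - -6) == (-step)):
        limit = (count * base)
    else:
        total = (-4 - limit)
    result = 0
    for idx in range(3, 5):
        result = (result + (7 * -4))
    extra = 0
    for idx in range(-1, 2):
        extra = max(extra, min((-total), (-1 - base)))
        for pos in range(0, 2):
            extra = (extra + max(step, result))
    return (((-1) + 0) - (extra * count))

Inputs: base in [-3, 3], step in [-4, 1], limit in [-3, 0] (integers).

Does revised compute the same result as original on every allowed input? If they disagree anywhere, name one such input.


Equivalent. The one real change (`6` became `7`) has no effect anywhere in the declared ranges.
Every one of the 168 inputs gives matching results.
One worked example (base=0, step=-3, limit=-1) — original: total becomes 0; next count becomes 12; next ((limit - -6) == (-step)) evaluates to false; next total becomes -3; next result becomes 0; next at idx=3:; next result becomes -24; next at idx=4:; next result becomes -48; next extra becomes 0; next at idx=-1:; next extra becomes 0; next at pos=0:; next extra becomes -3; next at pos=1:; next extra becomes -6; next at idx=0:; next extra becomes -1; next at pos=0:; next extra becomes -4; next at pos=1:; next extra becomes -7; next at idx=1:; next extra becomes -1; next at pos=0:; next extra becomes -4; next at pos=1:; next extra becomes -7; next final value 83; revised: total becomes 0; next count becomes 12; next ((limit - -6) == (-step)) evaluates to false; next total becomes -3; next result becomes 0; next at idx=3:; next result becomes -28; next at idx=4:; next result becomes -56; next extra becomes 0; next at idx=-1:; next extra becomes 0; next at pos=0:; next extra becomes -3; next at pos=1:; next extra becomes -6; next at idx=0:; next extra becomes -1; next at pos=0:; next extra becomes -4; next at pos=1:; next extra becomes -7; next at idx=1:; next extra becomes -1; next at pos=0:; next extra becomes -4; next at pos=1:; next extra becomes -7; next final value 83; agreement on 83.
verdict: equivalent


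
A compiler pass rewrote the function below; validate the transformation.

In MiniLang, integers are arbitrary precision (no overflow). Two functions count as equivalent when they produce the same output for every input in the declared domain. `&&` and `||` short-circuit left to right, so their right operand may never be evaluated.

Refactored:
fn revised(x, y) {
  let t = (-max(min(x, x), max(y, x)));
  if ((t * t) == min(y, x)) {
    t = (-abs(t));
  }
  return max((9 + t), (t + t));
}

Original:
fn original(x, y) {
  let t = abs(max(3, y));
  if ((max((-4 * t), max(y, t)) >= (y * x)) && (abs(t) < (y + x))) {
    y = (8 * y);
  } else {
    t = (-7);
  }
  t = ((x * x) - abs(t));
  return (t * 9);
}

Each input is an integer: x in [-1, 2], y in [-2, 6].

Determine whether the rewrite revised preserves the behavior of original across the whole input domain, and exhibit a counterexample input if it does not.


Not equivalent: x=-1, y=-2 separates them (-54 vs 10).
original: t=3, then ((max((-4 * t), max(y, t)) >= (y * x)) && (abs(t) < (y + x))) is false, then t=-7, then t=-6, then returns -54
revised: t=1, then ((t * t) == min(y, x)) is false, then returns 10
verdict: not equivalent; witness: x=-1, y=-2


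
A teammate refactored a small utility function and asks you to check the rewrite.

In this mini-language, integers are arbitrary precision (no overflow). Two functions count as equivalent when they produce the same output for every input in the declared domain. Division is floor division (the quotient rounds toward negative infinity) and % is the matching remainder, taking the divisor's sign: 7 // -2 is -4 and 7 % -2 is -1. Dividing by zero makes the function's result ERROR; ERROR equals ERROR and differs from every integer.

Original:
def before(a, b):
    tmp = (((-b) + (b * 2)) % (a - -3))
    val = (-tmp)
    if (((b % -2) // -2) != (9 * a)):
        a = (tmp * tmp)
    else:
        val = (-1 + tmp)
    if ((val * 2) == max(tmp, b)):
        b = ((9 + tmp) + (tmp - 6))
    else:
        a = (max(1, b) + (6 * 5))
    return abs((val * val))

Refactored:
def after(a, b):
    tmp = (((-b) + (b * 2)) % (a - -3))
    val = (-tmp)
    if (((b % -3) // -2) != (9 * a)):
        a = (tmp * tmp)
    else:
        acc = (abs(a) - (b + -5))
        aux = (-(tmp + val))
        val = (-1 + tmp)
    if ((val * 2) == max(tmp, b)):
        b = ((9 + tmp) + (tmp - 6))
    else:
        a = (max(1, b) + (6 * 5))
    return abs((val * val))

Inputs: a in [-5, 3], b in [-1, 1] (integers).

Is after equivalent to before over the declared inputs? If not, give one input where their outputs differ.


Consider the input a=0, b=1.
before: tmp := 1 | val := -1 | (((b % -2) // -2) != (9 * a)): false | val := 0 | ((val * 2) == max(tmp, b)): false | a := 31 | result 0
after: tmp := 1 | val := -1 | (((b % -3) // -2) != (9 * a)): true | a := 1 | ((val * 2) == max(tmp, b)): false | a := 31 | result 1
0 != 1, so the rewrite changes behavior.
verdict: not equivalent; witness: a=0, b=1


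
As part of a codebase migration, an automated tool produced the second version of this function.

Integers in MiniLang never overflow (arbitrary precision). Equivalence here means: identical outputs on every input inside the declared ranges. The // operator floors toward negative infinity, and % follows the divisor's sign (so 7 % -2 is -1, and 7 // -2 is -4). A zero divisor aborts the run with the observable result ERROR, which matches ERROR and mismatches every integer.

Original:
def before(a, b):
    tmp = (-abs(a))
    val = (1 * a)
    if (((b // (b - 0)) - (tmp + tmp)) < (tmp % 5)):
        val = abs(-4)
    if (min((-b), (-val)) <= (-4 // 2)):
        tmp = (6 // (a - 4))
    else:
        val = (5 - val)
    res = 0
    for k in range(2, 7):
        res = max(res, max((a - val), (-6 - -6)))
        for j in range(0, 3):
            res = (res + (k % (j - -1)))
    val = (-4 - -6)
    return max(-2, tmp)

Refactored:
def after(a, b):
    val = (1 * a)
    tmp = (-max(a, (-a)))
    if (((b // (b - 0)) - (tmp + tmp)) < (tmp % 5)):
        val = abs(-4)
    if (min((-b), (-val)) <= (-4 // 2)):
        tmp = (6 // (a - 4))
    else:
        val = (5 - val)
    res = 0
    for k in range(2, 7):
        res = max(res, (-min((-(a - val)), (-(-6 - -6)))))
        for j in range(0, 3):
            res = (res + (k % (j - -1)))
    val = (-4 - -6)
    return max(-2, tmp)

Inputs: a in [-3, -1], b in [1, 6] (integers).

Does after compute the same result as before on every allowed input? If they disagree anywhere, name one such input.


Comparing the listings, the differences include: min/max/abs usage differs.
One worked example (a=-3, b=3) — before: tmp := -3 | val := -3 | (((b // (b - 0)) - (tmp + tmp)) < (tmp % 5)): false | (min((-b), (-val)) <= (-4 // 2)): true | tmp := -1 | res := 0 | iter k=2: | res := 0 | iter j=0: | res := 0 | iter j=1: | res := 0 | iter j=2: | res := 2 | iter k=3: | res := 2 | iter j=0: | res := 2 | iter j=1: | res := 3 | iter j=2: | res := 3 | iter k=4: | res := 3 | iter j=0: | res := 3 | iter j=1: | res := 3 | iter j=2: | res := 4 | iter k=5: | res := 4 | iter j=0: | res := 4 | iter j=1: | res := 5 | iter j=2: | res := 7 | iter k=6: | res := 7 | iter j=0: | res := 7 | iter j=1: | res := 7 | iter j=2: | res := 7 | val := 2 | result -1; after: val := -3 | tmp := -3 | (((b // (b - 0)) - (tmp + tmp)) < (tmp % 5)): false | (min((-b), (-val)) <= (-4 // 2)): true | tmp := -1 | res := 0 | iter k=2: | res := 0 | iter j=0: | res := 0 | iter j=1: | res := 0 | iter j=2: | res := 2 | iter k=3: | res := 2 | iter j=0: | res := 2 | iter j=1: | res := 3 | iter j=2: | res := 3 | iter k=4: | res := 3 | iter j=0: | res := 3 | iter j=1: | res := 3 | iter j=2: | res := 4 | iter k=5: | res := 4 | iter j=0: | res := 4 | iter j=1: | res := 5 | iter j=2: | res := 7 | iter k=6: | res := 7 | iter j=0: | res := 7 | iter j=1: | res := 7 | iter j=2: | res := 7 | val := 2 | result -1; agreement on -1.
Across all 18 domain points the two functions coincide.
verdict: equivalent


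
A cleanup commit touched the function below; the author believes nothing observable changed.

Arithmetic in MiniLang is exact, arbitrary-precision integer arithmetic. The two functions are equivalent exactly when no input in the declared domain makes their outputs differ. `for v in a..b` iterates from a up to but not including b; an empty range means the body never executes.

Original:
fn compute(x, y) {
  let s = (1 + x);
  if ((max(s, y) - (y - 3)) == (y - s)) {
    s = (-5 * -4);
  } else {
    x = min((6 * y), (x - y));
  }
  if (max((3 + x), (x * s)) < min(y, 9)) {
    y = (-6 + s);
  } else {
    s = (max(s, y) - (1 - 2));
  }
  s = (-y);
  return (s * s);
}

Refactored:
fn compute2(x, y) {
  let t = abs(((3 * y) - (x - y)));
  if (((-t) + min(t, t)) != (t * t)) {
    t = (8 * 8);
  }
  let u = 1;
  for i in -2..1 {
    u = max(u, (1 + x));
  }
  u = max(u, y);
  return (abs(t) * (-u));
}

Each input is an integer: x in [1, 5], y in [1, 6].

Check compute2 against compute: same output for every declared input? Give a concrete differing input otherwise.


On input x=1, y=1, compute returns 1 while compute2 returns -128.
verdict: not equivalent; witness: x=1, y=1


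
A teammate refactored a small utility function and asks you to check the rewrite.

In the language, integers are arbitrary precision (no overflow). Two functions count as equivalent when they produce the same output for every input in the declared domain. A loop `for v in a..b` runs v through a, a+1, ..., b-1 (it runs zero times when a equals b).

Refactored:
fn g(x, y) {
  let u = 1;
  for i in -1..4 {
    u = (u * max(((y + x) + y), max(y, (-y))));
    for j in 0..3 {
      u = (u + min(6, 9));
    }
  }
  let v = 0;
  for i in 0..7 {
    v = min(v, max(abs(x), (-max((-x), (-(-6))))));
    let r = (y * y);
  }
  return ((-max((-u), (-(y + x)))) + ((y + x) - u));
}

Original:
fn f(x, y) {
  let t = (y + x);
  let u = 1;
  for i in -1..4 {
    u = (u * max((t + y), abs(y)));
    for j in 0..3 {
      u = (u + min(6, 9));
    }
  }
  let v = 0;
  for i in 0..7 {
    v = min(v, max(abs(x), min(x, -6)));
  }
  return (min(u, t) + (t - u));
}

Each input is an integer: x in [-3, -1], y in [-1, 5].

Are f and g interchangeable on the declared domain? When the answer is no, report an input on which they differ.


Side by side, the visible changes include: local variable names differ; arithmetic usage differs; min/max/abs usage differs.
One worked example (x=-1, y=1) — f: t becomes 0; next u becomes 1; next at i=-1:; next u becomes 1; next at j=0:; next u becomes 7; next at j=1:; next u becomes 13; next at j=2:; next u becomes 19; next at i=0:; next u becomes 19; next at j=0:; next u becomes 25; next at j=1:; next u becomes 31; next at j=2:; next u becomes 37; next at i=1:; next u becomes 37; next at j=0:; next u becomes 43; next at j=1:; next u becomes 49; next at j=2:; next u becomes 55; next at i=2:; next u becomes 55; next at j=0:; next u becomes 61; next at j=1:; next u becomes 67; next at j=2:; next u becomes 73; next at i=3:; next u becomes 73; next at j=0:; next u becomes 79; next at j=1:; next u becomes 85; next at j=2:; next u becomes 91; next v becomes 0; next at i=0:; next v becomes 0; next at i=1:; next v becomes 0; next at i=2:; next v becomes 0; next at i=3:; next v becomes 0; next at i=4:; next v becomes 0; next at i=5:; next v becomes 0; next at i=6:; next v becomes 0; next final value -91; g: u becomes 1; next at i=-1:; next u becomes 1; next at j=0:; next u becomes 7; next at j=1:; next u becomes 13; next at j=2:; next u becomes 19; next at i=0:; next u becomes 19; next at j=0:; next u becomes 25; next at j=1:; next u becomes 31; next at j=2:; next u becomes 37; next at i=1:; next u becomes 37; next at j=0:; next u becomes 43; next at j=1:; next u becomes 49; next at j=2:; next u becomes 55; next at i=2:; next u becomes 55; next at j=0:; next u becomes 61; next at j=1:; next u becomes 67; next at j=2:; next u becomes 73; next at i=3:; next u becomes 73; next at j=0:; next u becomes 79; next at j=1:; next u becomes 85; next at j=2:; next u becomes 91; next v becomes 0; next at i=0:; next v becomes 0; next r becomes 1; next at i=1:; next v becomes 0; next r becomes 1; next at i=2:; next v becomes 0; next r becomes 1; next at i=3:; next v becomes 0; next r becomes 1; next at i=4:; next v becomes 0; next r becomes 1; next at i=5:; next v becomes 0; next r becomes 1; next at i=6:; next v becomes 0; next r becomes 1; next final value -91; agreement on -91.
Every one of the 21 inputs gives matching results.
verdict: equivalent


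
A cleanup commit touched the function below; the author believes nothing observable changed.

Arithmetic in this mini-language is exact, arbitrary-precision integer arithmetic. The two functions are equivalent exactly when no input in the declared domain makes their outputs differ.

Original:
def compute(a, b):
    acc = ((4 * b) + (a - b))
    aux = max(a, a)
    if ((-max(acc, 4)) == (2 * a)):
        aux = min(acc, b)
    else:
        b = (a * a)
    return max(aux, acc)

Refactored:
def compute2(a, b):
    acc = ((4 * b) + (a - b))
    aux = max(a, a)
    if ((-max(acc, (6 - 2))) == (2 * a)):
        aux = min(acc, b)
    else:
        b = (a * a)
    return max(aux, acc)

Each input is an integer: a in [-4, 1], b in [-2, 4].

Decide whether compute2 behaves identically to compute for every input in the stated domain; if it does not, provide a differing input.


Side by side, the visible changes include: constant usage differs, arithmetic usage differs.
Tracing a=1, b=0: compute: acc = 1; aux = 1; ((-max(acc, 4)) == (2 * a)) -> false; b = 1; return 1 | compute2: acc = 1; aux = 1; ((-max(acc, (6 - 2))) == (2 * a)) -> false; b = 1; return 1 — matching result 1.
Across all 42 domain points the two functions coincide.
verdict: equivalent


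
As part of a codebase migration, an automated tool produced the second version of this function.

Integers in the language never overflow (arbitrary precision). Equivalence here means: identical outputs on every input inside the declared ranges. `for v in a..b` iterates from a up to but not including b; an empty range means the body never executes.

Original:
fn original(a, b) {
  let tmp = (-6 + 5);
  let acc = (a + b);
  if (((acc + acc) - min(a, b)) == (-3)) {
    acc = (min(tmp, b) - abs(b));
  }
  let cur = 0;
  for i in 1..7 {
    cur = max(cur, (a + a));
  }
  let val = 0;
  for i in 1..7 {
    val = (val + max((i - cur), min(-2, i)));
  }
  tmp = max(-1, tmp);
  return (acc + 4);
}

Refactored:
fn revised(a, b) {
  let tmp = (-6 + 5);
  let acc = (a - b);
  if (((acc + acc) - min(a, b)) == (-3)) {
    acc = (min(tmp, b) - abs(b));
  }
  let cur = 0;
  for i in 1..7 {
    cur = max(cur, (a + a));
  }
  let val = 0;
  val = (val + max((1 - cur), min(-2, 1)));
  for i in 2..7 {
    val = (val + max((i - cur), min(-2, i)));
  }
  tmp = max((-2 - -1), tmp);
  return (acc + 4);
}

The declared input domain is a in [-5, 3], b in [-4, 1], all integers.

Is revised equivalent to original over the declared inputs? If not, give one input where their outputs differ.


Input a=-5, b=-4: -5 from original versus 3 from revised.
verdict: not equivalent; witness: a=-5, b=-4


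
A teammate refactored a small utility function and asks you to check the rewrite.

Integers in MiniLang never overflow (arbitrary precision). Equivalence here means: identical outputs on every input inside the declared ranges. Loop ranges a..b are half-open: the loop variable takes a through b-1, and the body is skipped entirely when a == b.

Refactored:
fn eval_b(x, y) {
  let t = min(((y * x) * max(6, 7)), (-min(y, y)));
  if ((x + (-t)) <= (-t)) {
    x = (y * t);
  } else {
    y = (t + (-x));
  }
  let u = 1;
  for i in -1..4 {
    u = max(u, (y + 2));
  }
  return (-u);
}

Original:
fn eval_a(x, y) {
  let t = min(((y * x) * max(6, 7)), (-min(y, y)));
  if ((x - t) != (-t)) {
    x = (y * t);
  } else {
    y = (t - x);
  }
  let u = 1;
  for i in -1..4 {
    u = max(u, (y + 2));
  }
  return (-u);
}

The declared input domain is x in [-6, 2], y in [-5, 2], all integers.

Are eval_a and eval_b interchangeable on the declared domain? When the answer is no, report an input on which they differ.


Run the pair on x=0, y=-5.
eval_a: t becomes 0; next ((x - t) != (-t)) evaluates to false; next y becomes 0; next u becomes 1; next at i=-1:; next u becomes 2; next at i=0:; next u becomes 2; next at i=1:; next u becomes 2; next at i=2:; next u becomes 2; next at i=3:; next u becomes 2; next final value -2
eval_b: t becomes 0; next ((x + (-t)) <= (-t)) evaluates to true; next x becomes 0; next u becomes 1; next at i=-1:; next u becomes 1; next at i=0:; next u becomes 1; next at i=1:; next u becomes 1; next at i=2:; next u becomes 1; next at i=3:; next u becomes 1; next final value -1
-2 != -1, so the rewrite changes behavior.
verdict: not equivalent; witness: x=0, y=-5


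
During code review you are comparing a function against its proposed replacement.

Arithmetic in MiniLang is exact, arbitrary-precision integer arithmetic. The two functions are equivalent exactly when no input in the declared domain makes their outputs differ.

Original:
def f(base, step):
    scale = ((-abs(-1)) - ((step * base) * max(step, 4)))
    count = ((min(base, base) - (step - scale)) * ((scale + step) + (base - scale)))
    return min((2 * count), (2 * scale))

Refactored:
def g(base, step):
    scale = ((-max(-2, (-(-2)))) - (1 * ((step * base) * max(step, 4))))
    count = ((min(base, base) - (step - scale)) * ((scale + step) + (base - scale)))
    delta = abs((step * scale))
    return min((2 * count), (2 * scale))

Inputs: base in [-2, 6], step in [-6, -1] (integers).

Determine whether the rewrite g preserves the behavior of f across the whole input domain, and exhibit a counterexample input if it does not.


On input base=-2, step=-6, f returns -98 while g returns -100.
verdict: not equivalent; witness: base=-2, step=-6


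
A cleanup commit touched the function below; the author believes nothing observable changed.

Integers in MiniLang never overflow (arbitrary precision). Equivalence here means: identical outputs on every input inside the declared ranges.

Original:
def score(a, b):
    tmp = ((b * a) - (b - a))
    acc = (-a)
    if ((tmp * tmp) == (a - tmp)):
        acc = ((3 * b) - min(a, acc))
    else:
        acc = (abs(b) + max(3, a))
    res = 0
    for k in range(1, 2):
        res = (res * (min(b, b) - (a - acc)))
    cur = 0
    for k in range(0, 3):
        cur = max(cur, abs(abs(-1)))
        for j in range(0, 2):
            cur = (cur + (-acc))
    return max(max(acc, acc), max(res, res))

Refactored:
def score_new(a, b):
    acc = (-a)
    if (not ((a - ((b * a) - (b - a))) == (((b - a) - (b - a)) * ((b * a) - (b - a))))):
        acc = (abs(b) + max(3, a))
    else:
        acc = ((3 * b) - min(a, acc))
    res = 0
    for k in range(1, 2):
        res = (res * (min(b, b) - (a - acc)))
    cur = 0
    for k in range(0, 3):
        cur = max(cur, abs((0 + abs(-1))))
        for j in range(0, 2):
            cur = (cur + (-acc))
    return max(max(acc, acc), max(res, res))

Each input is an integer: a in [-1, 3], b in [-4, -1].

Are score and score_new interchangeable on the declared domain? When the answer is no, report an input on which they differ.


The rewrite breaks on a=1, b=-4, where the results are 7 and 0.
score: tmp becomes 1; next acc becomes -1; next ((tmp * tmp) == (a - tmp)) evaluates to false; next acc becomes 7; next res becomes 0; next at k=1:; next res becomes 0; next cur becomes 0; next at k=0:; next cur becomes 1; next at j=0:; next cur becomes -6; next at j=1:; next cur becomes -13; next at k=1:; next cur becomes 1; next at j=0:; next cur becomes -6; next at j=1:; next cur becomes -13; next at k=2:; next cur becomes 1; next at j=0:; next cur becomes -6; next at j=1:; next cur becomes -13; next final value 7
score_new: acc becomes -1; next (not ((a - ((b * a) - (b - a))) == (((b - a) - (b - a)) * ((b * a) - (b - a))))) evaluates to false; next acc becomes -11; next res becomes 0; next at k=1:; next res becomes 0; next cur becomes 0; next at k=0:; next cur becomes 1; next at j=0:; next cur becomes 12; next at j=1:; next cur becomes 23; next at k=1:; next cur becomes 23; next at j=0:; next cur becomes 34; next at j=1:; next cur becomes 45; next at k=2:; next cur becomes 45; next at j=0:; next cur becomes 56; next at j=1:; next cur becomes 67; next final value 0
verdict: not equivalent; witness: a=1, b=-4


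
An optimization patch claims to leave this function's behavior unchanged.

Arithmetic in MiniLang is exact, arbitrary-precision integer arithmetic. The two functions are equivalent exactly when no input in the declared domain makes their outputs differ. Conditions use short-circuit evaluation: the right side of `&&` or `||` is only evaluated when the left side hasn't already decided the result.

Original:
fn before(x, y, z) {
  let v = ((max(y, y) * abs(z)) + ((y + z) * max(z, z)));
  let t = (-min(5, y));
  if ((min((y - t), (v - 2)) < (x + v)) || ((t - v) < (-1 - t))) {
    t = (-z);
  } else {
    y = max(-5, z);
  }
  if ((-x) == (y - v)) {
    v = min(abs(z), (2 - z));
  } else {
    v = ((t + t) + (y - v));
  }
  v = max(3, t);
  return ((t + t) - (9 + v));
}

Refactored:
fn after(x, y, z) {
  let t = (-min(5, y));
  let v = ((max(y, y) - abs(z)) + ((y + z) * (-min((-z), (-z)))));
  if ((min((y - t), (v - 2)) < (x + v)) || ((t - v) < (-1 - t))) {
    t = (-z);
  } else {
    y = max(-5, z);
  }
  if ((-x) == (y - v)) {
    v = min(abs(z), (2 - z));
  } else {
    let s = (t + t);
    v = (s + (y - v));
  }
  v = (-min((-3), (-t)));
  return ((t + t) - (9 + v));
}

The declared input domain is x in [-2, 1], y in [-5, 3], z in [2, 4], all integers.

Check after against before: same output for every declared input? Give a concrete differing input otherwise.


There is a counterexample at x=-2, y=-3, z=4: -6 on one side, -20 on the other.
before: v := -8 | t := 3 | ((min((y - t), (v - 2)) < (x + v)) || ((t - v) < (-1 - t))): false | y := 4 | ((-x) == (y - v)): false | v := 18 | v := 3 | result -6
after: t := 3 | v := -3 | ((min((y - t), (v - 2)) < (x + v)) || ((t - v) < (-1 - t))): true | t := -4 | ((-x) == (y - v)): false | s := -8 | v := -8 | v := 3 | result -20
verdict: not equivalent; witness: x=-2, y=-3, z=4


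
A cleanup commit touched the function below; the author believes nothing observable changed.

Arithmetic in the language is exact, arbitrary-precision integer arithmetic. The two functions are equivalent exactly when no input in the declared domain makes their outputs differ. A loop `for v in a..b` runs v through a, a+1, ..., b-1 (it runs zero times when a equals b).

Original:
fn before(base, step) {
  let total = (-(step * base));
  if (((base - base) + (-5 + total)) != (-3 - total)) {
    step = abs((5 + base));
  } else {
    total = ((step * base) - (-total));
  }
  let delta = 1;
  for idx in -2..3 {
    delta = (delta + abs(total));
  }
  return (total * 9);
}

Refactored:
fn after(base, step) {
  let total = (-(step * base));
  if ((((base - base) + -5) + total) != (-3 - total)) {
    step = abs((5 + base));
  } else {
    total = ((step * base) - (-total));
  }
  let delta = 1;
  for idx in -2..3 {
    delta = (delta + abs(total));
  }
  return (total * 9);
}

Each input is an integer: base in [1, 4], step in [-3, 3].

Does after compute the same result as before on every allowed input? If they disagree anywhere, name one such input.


Reading the diff, among the changes: same computation, different form.
As a probe, take base=1, step=-1: before runs total = 1; (((base - base) + (-5 + total)) != (-3 - total)) -> false; total = 0; delta = 1; [idx=-2]; delta = 1; [idx=-1]; delta = 1; [idx=0]; delta = 1; [idx=1]; delta = 1; [idx=2]; delta = 1; return 0; after runs total = 1; ((((base - base) + -5) + total) != (-3 - total)) -> false; total = 0; delta = 1; [idx=-2]; delta = 1; [idx=-1]; delta = 1; [idx=0]; delta = 1; [idx=1]; delta = 1; [idx=2]; delta = 1; return 0; both end at 0.
Sweeping the whole domain (28 inputs) finds no disagreement.
verdict: equivalent


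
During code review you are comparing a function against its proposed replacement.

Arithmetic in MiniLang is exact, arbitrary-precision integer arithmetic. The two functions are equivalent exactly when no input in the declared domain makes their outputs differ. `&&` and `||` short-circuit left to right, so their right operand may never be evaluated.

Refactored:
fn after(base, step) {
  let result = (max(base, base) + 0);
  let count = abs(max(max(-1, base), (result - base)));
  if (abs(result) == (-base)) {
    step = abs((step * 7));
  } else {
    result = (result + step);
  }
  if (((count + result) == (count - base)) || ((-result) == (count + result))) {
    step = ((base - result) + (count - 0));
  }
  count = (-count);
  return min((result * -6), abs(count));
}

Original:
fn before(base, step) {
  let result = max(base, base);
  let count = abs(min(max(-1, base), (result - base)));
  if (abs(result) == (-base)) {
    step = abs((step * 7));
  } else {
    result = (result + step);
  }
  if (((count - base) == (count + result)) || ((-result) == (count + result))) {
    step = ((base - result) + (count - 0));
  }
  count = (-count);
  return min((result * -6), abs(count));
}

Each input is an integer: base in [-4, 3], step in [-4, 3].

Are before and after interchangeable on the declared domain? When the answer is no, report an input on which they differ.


Consider the input base=-4, step=-4.
before: result becomes -4; next count becomes 1; next (abs(result) == (-base)) evaluates to true; next step becomes 28; next (((count - base) == (count + result)) || ((-result) == (count + result))) evaluates to false; next count becomes -1; next final value 1
after: result becomes -4; next count becomes 0; next (abs(result) == (-base)) evaluates to true; next step becomes 28; next (((count + result) == (count - base)) || ((-result) == (count + result))) evaluates to false; next count becomes 0; next final value 0
1 vs 0 — the two versions disagree here.
verdict: not equivalent; witness: base=-4, step=-4


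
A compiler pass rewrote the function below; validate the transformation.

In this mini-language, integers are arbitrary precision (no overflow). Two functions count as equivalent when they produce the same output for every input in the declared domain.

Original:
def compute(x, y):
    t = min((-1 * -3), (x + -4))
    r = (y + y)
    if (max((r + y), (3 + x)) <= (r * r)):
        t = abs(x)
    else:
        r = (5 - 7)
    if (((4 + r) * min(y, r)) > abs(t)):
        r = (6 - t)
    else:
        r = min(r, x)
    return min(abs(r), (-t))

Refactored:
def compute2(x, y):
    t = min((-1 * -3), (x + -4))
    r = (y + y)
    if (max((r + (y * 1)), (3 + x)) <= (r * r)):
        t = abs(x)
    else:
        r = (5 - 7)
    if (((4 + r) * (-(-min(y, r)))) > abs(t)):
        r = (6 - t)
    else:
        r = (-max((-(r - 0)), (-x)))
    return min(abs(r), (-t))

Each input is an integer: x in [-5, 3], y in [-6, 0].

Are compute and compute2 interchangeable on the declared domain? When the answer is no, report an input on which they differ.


This is a faithful refactor — constant usage differs, and min/max/abs usage differs, and arithmetic usage differs, but the computed results match everywhere.
As a probe, take x=2, y=-3: compute runs t = -2; r = -6; (max((r + y), (3 + x)) <= (r * r)) -> true; t = 2; (((4 + r) * min(y, r)) > abs(t)) -> true; r = 4; return -2; compute2 runs t = -2; r = -6; (max((r + (y * 1)), (3 + x)) <= (r * r)) -> true; t = 2; (((4 + r) * (-(-min(y, r)))) > abs(t)) -> true; r = 4; return -2; both end at -2.
Checked all 63 inputs in the declared domain: the outputs agree on every one.
verdict: equivalent


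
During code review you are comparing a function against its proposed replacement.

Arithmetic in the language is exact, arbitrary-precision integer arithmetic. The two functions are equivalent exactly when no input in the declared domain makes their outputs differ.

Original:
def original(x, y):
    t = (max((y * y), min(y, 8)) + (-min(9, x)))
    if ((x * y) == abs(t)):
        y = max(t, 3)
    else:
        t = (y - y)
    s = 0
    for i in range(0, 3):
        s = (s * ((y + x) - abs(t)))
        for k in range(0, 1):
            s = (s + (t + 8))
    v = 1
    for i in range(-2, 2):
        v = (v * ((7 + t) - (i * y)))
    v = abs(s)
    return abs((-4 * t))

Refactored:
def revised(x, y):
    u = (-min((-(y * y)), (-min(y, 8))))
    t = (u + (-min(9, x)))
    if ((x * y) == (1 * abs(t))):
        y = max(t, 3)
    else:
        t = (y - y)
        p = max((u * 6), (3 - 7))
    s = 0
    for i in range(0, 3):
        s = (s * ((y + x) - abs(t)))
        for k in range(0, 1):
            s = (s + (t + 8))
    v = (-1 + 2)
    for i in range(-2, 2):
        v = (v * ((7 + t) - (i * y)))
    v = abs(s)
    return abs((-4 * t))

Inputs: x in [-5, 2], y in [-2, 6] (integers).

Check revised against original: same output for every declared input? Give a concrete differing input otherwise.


The two are interchangeable: local variable names differ; also min/max/abs usage differs; also arithmetic usage differs; also constant usage differs; also statement counts differ, and every declared input agrees.
Tracing x=-5, y=6: original: t := 41 | ((x * y) == abs(t)): false | t := 0 | s := 0 | iter i=0: | s := 0 | iter k=0: | s := 8 | iter i=1: | s := 8 | iter k=0: | s := 16 | iter i=2: | s := 16 | iter k=0: | s := 24 | v := 1 | iter i=-2: | v := 19 | iter i=-1: | v := 247 | iter i=0: | v := 1729 | iter i=1: | v := 1729 | v := 24 | result 0 | revised: u := 36 | t := 41 | ((x * y) == (1 * abs(t))): false | t := 0 | p := 216 | s := 0 | iter i=0: | s := 0 | iter k=0: | s := 8 | iter i=1: | s := 8 | iter k=0: | s := 16 | iter i=2: | s := 16 | iter k=0: | s := 24 | v := 1 | iter i=-2: | v := 19 | iter i=-1: | v := 247 | iter i=0: | v := 1729 | iter i=1: | v := 1729 | v := 24 | result 0 — matching result 0.
Across all 72 domain points the two functions coincide.
verdict: equivalent


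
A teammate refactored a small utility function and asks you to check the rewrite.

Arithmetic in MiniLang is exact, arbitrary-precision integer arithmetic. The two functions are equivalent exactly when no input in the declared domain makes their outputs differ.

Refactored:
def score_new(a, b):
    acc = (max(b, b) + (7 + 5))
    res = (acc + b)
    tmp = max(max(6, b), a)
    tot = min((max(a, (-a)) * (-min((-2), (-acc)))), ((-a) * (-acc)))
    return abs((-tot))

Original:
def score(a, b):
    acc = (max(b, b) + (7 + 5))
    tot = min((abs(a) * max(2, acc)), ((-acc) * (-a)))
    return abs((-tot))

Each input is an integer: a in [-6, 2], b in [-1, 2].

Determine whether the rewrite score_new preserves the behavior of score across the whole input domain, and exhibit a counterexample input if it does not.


Equivalent. Although `5` became `6`, no input in the stated domain can expose it.
Across all 36 domain points the two functions coincide.
Tracing a=-2, b=1: score: acc=13, then tot=-26, then returns 26 | score_new: acc=13, then res=14, then tmp=6, then tot=-26, then returns 26 — matching result 26.
verdict: equivalent


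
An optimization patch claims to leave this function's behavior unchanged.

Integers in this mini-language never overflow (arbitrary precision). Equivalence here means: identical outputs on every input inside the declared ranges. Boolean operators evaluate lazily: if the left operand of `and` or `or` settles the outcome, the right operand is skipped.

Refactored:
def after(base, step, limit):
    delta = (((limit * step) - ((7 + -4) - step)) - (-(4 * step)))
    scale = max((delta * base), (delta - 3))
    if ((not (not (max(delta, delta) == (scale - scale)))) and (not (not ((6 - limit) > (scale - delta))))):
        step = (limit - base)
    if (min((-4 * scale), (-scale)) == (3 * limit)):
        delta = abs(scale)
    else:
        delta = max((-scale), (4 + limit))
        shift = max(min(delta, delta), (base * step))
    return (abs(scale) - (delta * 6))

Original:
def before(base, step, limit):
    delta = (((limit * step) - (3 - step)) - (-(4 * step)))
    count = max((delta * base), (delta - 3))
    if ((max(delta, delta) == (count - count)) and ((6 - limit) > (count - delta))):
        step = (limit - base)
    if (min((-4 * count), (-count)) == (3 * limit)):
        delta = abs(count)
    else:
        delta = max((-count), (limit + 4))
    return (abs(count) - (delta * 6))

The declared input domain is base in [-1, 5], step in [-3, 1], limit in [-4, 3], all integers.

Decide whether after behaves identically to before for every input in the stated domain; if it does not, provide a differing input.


The two are interchangeable: arithmetic usage differs; constant usage differs; local variable names differ; statement counts differ; boolean connective usage differs; min/max/abs usage differs, and every declared input agrees.
Spot check at base=1, step=-2, limit=0 — before: delta becomes -13; next count becomes -13; next ((max(delta, delta) == (count - count)) and ((6 - limit) > (count - delta))) evaluates to false; next (min((-4 * count), (-count)) == (3 * limit)) evaluates to false; next delta becomes 13; next final value -65. after: delta becomes -13; next scale becomes -13; next ((not (not (max(delta, delta) == (scale - scale)))) and (not (not ((6 - limit) > (scale - delta))))) evaluates to false; next (min((-4 * scale), (-scale)) == (3 * limit)) evaluates to false; next delta becomes 13; next shift becomes 13; next final value -65. Both give -65.
Across all 280 domain points the two functions coincide.
verdict: equivalent


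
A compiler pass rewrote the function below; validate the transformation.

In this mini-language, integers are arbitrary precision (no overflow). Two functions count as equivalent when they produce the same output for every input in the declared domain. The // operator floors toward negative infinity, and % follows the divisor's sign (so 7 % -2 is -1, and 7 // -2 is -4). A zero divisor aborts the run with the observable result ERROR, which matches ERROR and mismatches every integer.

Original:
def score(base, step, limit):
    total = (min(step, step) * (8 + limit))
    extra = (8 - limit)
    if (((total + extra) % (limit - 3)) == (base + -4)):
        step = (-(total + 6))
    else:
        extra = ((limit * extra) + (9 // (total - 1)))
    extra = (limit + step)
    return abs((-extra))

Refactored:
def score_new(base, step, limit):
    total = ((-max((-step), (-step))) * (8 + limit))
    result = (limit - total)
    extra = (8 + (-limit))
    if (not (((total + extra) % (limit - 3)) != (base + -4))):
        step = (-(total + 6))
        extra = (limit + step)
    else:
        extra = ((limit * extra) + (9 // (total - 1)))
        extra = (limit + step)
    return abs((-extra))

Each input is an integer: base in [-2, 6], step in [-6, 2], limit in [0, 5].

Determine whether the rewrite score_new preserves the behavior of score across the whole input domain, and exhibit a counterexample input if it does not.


Although boolean connective usage differs, comparison usage differs, arithmetic usage differs, local variable names differ, min/max/abs usage differs, statement counts differ, 486/486 inputs agree.
verdict: equivalent


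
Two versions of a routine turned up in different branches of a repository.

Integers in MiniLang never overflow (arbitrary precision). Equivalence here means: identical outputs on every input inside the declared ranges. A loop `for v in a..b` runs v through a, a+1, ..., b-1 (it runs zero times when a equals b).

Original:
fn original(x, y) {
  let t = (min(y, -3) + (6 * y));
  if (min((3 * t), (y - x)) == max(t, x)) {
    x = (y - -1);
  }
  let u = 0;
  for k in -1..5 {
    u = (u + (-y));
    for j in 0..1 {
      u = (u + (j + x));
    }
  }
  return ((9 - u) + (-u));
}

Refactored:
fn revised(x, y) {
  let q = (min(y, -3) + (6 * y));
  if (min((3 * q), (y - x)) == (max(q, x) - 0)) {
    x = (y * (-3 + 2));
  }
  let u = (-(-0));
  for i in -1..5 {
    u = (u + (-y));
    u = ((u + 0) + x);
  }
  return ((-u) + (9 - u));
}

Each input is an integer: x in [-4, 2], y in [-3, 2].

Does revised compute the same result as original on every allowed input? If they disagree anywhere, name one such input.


Run the pair on x=-2, y=1.
original: t := 3 | (min((3 * t), (y - x)) == max(t, x)): true | x := 2 | u := 0 | iter k=-1: | u := -1 | iter j=0: | u := 1 | iter k=0: | u := 0 | iter j=0: | u := 2 | iter k=1: | u := 1 | iter j=0: | u := 3 | iter k=2: | u := 2 | iter j=0: | u := 4 | iter k=3: | u := 3 | iter j=0: | u := 5 | iter k=4: | u := 4 | iter j=0: | u := 6 | result -3
revised: q := 3 | (min((3 * q), (y - x)) == (max(q, x) - 0)): true | x := -1 | u := 0 | iter i=-1: | u := -1 | u := -2 | iter i=0: | u := -3 | u := -4 | iter i=1: | u := -5 | u := -6 | iter i=2: | u := -7 | u := -8 | iter i=3: | u := -9 | u := -10 | iter i=4: | u := -11 | u := -12 | result 33
-3 against 33: the behavior changed.
verdict: not equivalent; witness: x=-2, y=1


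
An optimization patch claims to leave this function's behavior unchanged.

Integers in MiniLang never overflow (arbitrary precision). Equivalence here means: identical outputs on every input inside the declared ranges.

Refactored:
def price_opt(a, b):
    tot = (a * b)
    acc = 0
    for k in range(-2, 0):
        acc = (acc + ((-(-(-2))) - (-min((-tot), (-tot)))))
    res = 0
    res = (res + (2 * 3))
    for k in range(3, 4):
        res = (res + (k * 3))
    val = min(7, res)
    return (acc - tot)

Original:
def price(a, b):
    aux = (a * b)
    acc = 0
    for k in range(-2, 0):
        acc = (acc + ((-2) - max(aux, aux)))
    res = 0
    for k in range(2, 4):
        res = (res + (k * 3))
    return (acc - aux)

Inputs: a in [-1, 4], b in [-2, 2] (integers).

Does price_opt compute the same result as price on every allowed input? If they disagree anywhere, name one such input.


Changes here: local variable names differ; and statement counts differ; and loop structure differs; and arithmetic usage differs; and constant usage differs; and min/max/abs usage differs; the full 30-point sweep finds no disagreement.
verdict: equivalent


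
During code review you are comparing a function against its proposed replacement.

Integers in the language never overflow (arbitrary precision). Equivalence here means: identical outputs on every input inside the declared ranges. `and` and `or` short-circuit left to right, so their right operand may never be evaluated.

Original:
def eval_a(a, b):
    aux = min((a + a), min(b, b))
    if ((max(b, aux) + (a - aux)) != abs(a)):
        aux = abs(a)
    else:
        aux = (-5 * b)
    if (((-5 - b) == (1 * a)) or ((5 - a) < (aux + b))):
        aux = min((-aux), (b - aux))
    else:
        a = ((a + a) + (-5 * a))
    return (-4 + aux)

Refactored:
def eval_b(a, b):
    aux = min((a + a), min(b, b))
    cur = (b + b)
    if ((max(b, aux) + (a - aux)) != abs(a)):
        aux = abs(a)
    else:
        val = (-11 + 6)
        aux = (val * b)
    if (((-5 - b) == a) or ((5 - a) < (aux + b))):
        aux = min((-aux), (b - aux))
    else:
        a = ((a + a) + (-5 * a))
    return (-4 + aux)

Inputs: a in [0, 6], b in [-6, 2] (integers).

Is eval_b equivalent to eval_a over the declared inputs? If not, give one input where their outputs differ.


Reading the diff, among the changes: arithmetic usage differs; and constant usage differs; and local variable names differ; and statement counts differ.
One worked example (a=5, b=-2) — eval_a: aux = -2; ((max(b, aux) + (a - aux)) != abs(a)) -> false; aux = 10; (((-5 - b) == (1 * a)) or ((5 - a) < (aux + b))) -> true; aux = -12; return -16; eval_b: aux = -2; cur = -4; ((max(b, aux) + (a - aux)) != abs(a)) -> false; val = -5; aux = 10; (((-5 - b) == a) or ((5 - a) < (aux + b))) -> true; aux = -12; return -16; agreement on -16.
An exhaustive pass over the 63 declared inputs shows identical outputs.
verdict: equivalent
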